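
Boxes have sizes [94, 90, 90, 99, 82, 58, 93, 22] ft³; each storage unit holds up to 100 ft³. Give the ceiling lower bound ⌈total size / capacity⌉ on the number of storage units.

7

Total size = 94 + 90 + 90 + 99 + 82 + 58 + 93 + 22 = 628 ft³.
⌈628 / 100⌉ = 7.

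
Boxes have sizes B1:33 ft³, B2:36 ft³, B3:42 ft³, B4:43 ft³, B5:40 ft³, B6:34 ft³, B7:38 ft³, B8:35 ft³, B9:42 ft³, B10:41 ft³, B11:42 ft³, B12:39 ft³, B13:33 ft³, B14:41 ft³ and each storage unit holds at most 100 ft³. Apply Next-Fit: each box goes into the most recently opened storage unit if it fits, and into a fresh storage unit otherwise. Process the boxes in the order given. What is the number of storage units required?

storage unit 1: place B1 (33 ft³), 67 ft³ left
storage unit 1: place B2 (36 ft³), 31 ft³ left
storage unit 2: place B3 (42 ft³), 58 ft³ left
storage unit 2: place B4 (43 ft³), 15 ft³ left
storage unit 3: place B5 (40 ft³), 60 ft³ left
storage unit 3: place B6 (34 ft³), 26 ft³ left
storage unit 4: place B7 (38 ft³), 62 ft³ left
storage unit 4: place B8 (35 ft³), 27 ft³ left
storage unit 5: place B9 (42 ft³), 58 ft³ left
storage unit 5: place B10 (41 ft³), 17 ft³ left
storage unit 6: place B11 (42 ft³), 58 ft³ left
storage unit 6: place B12 (39 ft³), 19 ft³ left
storage unit 7: place B13 (33 ft³), 67 ft³ left
storage unit 7: place B14 (41 ft³), 26 ft³ left
Final storage units: [33,36] [42,43] [40,34] [38,35] [42,41] [42,39] [33,41].

7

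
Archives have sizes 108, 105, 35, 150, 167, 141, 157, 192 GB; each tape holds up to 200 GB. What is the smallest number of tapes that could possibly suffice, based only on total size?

6

Total size = 108 + 105 + 35 + 150 + 167 + 141 + 157 + 192 = 1055 GB.
⌈1055 / 200⌉ = 6.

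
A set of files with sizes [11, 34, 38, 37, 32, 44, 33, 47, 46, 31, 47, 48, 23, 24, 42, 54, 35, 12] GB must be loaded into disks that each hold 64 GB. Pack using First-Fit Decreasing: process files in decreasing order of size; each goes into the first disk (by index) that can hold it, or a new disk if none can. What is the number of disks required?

13

Sorted descending: 54, 48, 47, 47, 46, 44, 42, 38, 37, 35, 34, 33, 32, 31, 24, 23, 12, 11.
54 GB → disk 1 (remaining 10 GB)
48 GB → disk 2 (remaining 16 GB)
47 GB → disk 3 (remaining 17 GB)
47 GB → disk 4 (remaining 17 GB)
46 GB → disk 5 (remaining 18 GB)
44 GB → disk 6 (remaining 20 GB)
42 GB → disk 7 (remaining 22 GB)
38 GB → disk 8 (remaining 26 GB)
37 GB → disk 9 (remaining 27 GB)
35 GB → disk 10 (remaining 29 GB)
34 GB → disk 11 (remaining 30 GB)
33 GB → disk 12 (remaining 31 GB)
32 GB → disk 13 (remaining 32 GB)
31 GB → disk 12 (remaining 0 GB)
24 GB → disk 8 (remaining 2 GB)
23 GB → disk 9 (remaining 4 GB)
12 GB → disk 2 (remaining 4 GB)
11 GB → disk 3 (remaining 6 GB)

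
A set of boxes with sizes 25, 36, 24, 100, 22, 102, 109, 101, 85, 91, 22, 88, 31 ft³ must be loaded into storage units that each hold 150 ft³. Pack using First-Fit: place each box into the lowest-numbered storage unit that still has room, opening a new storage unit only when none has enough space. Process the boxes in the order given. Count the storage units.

25 ft³ → storage unit 1 (remaining 125 ft³)
36 ft³ → storage unit 1 (remaining 89 ft³)
24 ft³ → storage unit 1 (remaining 65 ft³)
100 ft³ → storage unit 2 (remaining 50 ft³)
22 ft³ → storage unit 1 (remaining 43 ft³)
102 ft³ → storage unit 3 (remaining 48 ft³)
109 ft³ → storage unit 4 (remaining 41 ft³)
101 ft³ → storage unit 5 (remaining 49 ft³)
85 ft³ → storage unit 6 (remaining 65 ft³)
91 ft³ → storage unit 7 (remaining 59 ft³)
22 ft³ → storage unit 1 (remaining 21 ft³)
88 ft³ → storage unit 8 (remaining 62 ft³)
31 ft³ → storage unit 2 (remaining 19 ft³)
Final storage units: [25,36,24,22,22] [100,31] [102] [109] [101] [85] [91] [88].

8 storage units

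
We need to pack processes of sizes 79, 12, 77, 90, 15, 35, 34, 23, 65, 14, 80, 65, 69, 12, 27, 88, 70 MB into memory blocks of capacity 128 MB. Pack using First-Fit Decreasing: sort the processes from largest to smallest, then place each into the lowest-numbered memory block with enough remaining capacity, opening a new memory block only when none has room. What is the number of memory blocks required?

Sorted descending: 90, 88, 80, 79, 77, 70, 69, 65, 65, 35, 34, 27, 23, 15, 14, 12, 12.
90 MB → memory block 1 (remaining 38 MB)
88 MB → memory block 2 (remaining 40 MB)
80 MB → memory block 3 (remaining 48 MB)
79 MB → memory block 4 (remaining 49 MB)
77 MB → memory block 5 (remaining 51 MB)
70 MB → memory block 6 (remaining 58 MB)
69 MB → memory block 7 (remaining 59 MB)
65 MB → memory block 8 (remaining 63 MB)
65 MB → memory block 9 (remaining 63 MB)
35 MB → memory block 1 (remaining 3 MB)
34 MB → memory block 2 (remaining 6 MB)
27 MB → memory block 3 (remaining 21 MB)
23 MB → memory block 4 (remaining 26 MB)
15 MB → memory block 3 (remaining 6 MB)
14 MB → memory block 4 (remaining 12 MB)
12 MB → memory block 4 (remaining 0 MB)
12 MB → memory block 5 (remaining 39 MB)
Final memory blocks: [90,35] [88,34] [80,27,15] [79,23,14,12] [77,12] [70] [69] [65] [65].

9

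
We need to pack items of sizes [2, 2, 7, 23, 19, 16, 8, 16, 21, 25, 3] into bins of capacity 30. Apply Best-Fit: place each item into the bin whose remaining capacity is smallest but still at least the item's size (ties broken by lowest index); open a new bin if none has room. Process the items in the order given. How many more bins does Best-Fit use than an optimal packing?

Best-Fit: [2,2,7,19] [23] [16,8] [16] [21] [25,3] → 6 bins.
6 items exceed 15 (half the capacity), and no two of those can share a bin, so at least 6 bins are needed.
So 6 is already optimal.

0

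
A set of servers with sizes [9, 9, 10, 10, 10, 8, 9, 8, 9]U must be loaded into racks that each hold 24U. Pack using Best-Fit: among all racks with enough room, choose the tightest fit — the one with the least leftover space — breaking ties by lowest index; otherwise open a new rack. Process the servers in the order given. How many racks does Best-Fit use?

5

rack 1: place 9U, 15U left
rack 1: place 9U, 6U left
rack 2: place 10U, 14U left
rack 2: place 10U, 4U left
rack 3: place 10U, 14U left
rack 3: place 8U, 6U left
rack 4: place 9U, 15U left
rack 4: place 8U, 7U left
rack 5: place 9U, 15U left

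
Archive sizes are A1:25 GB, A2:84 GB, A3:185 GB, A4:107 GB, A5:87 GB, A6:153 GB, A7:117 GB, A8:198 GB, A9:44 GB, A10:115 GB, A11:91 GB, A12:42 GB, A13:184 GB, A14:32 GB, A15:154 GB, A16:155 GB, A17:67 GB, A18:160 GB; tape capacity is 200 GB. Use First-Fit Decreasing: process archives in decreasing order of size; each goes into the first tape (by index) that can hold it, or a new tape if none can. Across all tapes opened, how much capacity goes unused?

200

Sorted descending: 198, 185, 184, 160, 155, 154, 153, 117, 115, 107, 91, 87, 84, 67, 44, 42, 32, 25.
198 GB → tape 1 (remaining 2 GB)
185 GB → tape 2 (remaining 15 GB)
184 GB → tape 3 (remaining 16 GB)
160 GB → tape 4 (remaining 40 GB)
155 GB → tape 5 (remaining 45 GB)
154 GB → tape 6 (remaining 46 GB)
153 GB → tape 7 (remaining 47 GB)
117 GB → tape 8 (remaining 83 GB)
115 GB → tape 9 (remaining 85 GB)
107 GB → tape 10 (remaining 93 GB)
91 GB → tape 10 (remaining 2 GB)
87 GB → tape 11 (remaining 113 GB)
84 GB → tape 9 (remaining 1 GB)
67 GB → tape 8 (remaining 16 GB)
44 GB → tape 5 (remaining 1 GB)
42 GB → tape 6 (remaining 4 GB)
32 GB → tape 4 (remaining 8 GB)
25 GB → tape 7 (remaining 22 GB)
11 tapes × 200 GB = 2200 GB; used 2000 GB; unused 200 GB.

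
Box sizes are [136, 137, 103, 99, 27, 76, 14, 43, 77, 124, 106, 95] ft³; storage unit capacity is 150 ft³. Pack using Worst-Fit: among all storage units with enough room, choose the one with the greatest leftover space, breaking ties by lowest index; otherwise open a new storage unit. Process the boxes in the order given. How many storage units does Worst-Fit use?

9

Put 136 ft³ in storage unit 1; 14 ft³ remain.
Put 137 ft³ in storage unit 2; 13 ft³ remain.
Put 103 ft³ in storage unit 3; 47 ft³ remain.
Put 99 ft³ in storage unit 4; 51 ft³ remain.
Put 27 ft³ in storage unit 4; 24 ft³ remain.
Put 76 ft³ in storage unit 5; 74 ft³ remain.
Put 14 ft³ in storage unit 5; 60 ft³ remain.
Put 43 ft³ in storage unit 5; 17 ft³ remain.
Put 77 ft³ in storage unit 6; 73 ft³ remain.
Put 124 ft³ in storage unit 7; 26 ft³ remain.
Put 106 ft³ in storage unit 8; 44 ft³ remain.
Put 95 ft³ in storage unit 9; 55 ft³ remain.
Final storage units: [136] [137] [103] [99,27] [76,14,43] [77] [124] [106] [95].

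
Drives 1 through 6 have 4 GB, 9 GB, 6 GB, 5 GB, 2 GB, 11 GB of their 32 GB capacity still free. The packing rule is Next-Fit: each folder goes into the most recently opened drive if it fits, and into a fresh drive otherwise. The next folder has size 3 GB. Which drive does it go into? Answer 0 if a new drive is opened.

Next-Fit only looks at drive 6, which has 11 GB free.
3 GB fits there.

6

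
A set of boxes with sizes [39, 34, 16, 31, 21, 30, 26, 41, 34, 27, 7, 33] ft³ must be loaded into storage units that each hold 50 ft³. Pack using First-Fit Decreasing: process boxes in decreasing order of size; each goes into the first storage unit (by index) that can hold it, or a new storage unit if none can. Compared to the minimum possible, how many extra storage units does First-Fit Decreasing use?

First-Fit Decreasing: [41,7] [39] [34,16] [34] [33] [31] [30] [27,21] [26] → 9 storage units.
9 boxes exceed 25 ft³ (half the capacity), and no two of those can share a storage unit, so at least 9 storage units are needed.
So 9 is already optimal.

0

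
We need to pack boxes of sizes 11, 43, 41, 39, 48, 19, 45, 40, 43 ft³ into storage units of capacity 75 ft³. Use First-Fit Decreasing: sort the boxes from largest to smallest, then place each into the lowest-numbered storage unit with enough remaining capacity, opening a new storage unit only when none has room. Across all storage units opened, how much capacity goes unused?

196

Sorted descending: 48, 45, 43, 43, 41, 40, 39, 19, 11.
storage unit 1: place 48 ft³, 27 ft³ left
storage unit 2: place 45 ft³, 30 ft³ left
storage unit 3: place 43 ft³, 32 ft³ left
storage unit 4: place 43 ft³, 32 ft³ left
storage unit 5: place 41 ft³, 34 ft³ left
storage unit 6: place 40 ft³, 35 ft³ left
storage unit 7: place 39 ft³, 36 ft³ left
storage unit 1: place 19 ft³, 8 ft³ left
storage unit 2: place 11 ft³, 19 ft³ left
7 storage units × 75 ft³ = 525 ft³; used 329 ft³; unused 196 ft³.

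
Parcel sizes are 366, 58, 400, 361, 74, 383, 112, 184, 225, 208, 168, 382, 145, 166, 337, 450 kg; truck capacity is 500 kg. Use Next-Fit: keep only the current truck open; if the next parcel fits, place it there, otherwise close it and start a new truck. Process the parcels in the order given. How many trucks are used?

10

366 kg → truck 1 (remaining 134 kg)
58 kg → truck 1 (remaining 76 kg)
400 kg → truck 2 (remaining 100 kg)
361 kg → truck 3 (remaining 139 kg)
74 kg → truck 3 (remaining 65 kg)
383 kg → truck 4 (remaining 117 kg)
112 kg → truck 4 (remaining 5 kg)
184 kg → truck 5 (remaining 316 kg)
225 kg → truck 5 (remaining 91 kg)
208 kg → truck 6 (remaining 292 kg)
168 kg → truck 6 (remaining 124 kg)
382 kg → truck 7 (remaining 118 kg)
145 kg → truck 8 (remaining 355 kg)
166 kg → truck 8 (remaining 189 kg)
337 kg → truck 9 (remaining 163 kg)
450 kg → truck 10 (remaining 50 kg)
Final trucks: [366,58] [400] [361,74] [383,112] [184,225] [208,168] [382] [145,166] [337] [450].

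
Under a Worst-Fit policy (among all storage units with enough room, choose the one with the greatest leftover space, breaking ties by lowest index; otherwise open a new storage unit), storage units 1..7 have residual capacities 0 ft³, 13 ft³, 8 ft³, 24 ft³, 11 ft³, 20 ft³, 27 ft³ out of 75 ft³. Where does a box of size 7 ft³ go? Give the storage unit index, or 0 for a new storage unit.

7

Storage units with room: storage unit 2 (13 ft³), storage unit 3 (8 ft³), storage unit 4 (24 ft³), storage unit 5 (11 ft³), storage unit 6 (20 ft³), storage unit 7 (27 ft³).
Most room is storage unit 7 with 27 ft³ free.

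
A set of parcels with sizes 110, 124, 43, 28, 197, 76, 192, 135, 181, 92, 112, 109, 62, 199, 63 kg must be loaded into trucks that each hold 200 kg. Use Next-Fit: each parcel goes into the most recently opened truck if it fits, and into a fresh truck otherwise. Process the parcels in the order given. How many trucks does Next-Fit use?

110 kg → truck 1 (remaining 90 kg)
124 kg → truck 2 (remaining 76 kg)
43 kg → truck 2 (remaining 33 kg)
28 kg → truck 2 (remaining 5 kg)
197 kg → truck 3 (remaining 3 kg)
76 kg → truck 4 (remaining 124 kg)
192 kg → truck 5 (remaining 8 kg)
135 kg → truck 6 (remaining 65 kg)
181 kg → truck 7 (remaining 19 kg)
92 kg → truck 8 (remaining 108 kg)
112 kg → truck 9 (remaining 88 kg)
109 kg → truck 10 (remaining 91 kg)
62 kg → truck 10 (remaining 29 kg)
199 kg → truck 11 (remaining 1 kg)
63 kg → truck 12 (remaining 137 kg)
Final trucks: [110] [124,43,28] [197] [76] [192] [135] [181] [92] [112] [109,62] [199] [63].

12 trucks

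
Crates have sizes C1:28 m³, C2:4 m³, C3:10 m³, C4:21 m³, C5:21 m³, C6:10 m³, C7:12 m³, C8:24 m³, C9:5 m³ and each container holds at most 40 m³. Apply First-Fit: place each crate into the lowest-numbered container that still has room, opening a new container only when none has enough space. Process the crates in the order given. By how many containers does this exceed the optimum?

First-Fit: [28,4,5] [10,21] [21,10] [12,24] → 4 containers.
Total size 135 m³; any packing needs at least ⌈135/40⌉ = 4 containers.
So 4 is already optimal.

0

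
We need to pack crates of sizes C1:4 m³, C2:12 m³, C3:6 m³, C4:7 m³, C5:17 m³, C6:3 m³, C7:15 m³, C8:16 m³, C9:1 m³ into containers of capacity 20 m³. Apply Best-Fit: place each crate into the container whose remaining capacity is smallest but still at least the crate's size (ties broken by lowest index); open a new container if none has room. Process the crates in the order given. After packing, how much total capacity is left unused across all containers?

container 1: place C1 (4 m³), 16 m³ left
container 1: place C2 (12 m³), 4 m³ left
container 2: place C3 (6 m³), 14 m³ left
container 2: place C4 (7 m³), 7 m³ left
container 3: place C5 (17 m³), 3 m³ left
container 3: place C6 (3 m³), 0 m³ left
container 4: place C7 (15 m³), 5 m³ left
container 5: place C8 (16 m³), 4 m³ left
container 1: place C9 (1 m³), 3 m³ left
5 containers × 20 m³ = 100 m³; used 81 m³; unused 19 m³.

19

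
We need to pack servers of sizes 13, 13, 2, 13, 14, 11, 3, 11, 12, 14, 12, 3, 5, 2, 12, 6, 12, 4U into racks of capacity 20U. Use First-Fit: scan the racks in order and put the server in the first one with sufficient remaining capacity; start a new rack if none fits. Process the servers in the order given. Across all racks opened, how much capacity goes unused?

rack 1: place 13U, 7U left
rack 2: place 13U, 7U left
rack 1: place 2U, 5U left
rack 3: place 13U, 7U left
rack 4: place 14U, 6U left
rack 5: place 11U, 9U left
rack 1: place 3U, 2U left
rack 6: place 11U, 9U left
rack 7: place 12U, 8U left
rack 8: place 14U, 6U left
rack 9: place 12U, 8U left
rack 2: place 3U, 4U left
rack 3: place 5U, 2U left
rack 1: place 2U, 0U left
rack 10: place 12U, 8U left
rack 4: place 6U, 0U left
rack 11: place 12U, 8U left
rack 2: place 4U, 0U left
11 racks × 20U = 220U; used 162U; unused 58U.

58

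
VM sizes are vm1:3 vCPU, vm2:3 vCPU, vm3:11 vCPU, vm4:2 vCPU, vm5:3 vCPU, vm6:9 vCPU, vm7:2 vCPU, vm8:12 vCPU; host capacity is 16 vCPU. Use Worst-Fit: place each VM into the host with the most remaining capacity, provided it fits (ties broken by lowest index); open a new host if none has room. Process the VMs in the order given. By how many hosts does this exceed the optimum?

1

Worst-Fit: [3,3,2,3] [11] [9,2] [12] → 4 hosts.
Total size 45 vCPU; any packing needs at least ⌈45/16⌉ = 3 hosts.
An optimal packing achieves that bound: [12,3] [11,3,2] [9,3,2] → 3 hosts.
Excess: 4 − 3 = 1.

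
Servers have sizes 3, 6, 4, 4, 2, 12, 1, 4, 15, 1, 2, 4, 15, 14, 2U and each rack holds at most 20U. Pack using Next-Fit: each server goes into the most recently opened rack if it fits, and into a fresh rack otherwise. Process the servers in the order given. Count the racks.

5

3U → rack 1 (remaining 17U)
6U → rack 1 (remaining 11U)
4U → rack 1 (remaining 7U)
4U → rack 1 (remaining 3U)
2U → rack 1 (remaining 1U)
12U → rack 2 (remaining 8U)
1U → rack 2 (remaining 7U)
4U → rack 2 (remaining 3U)
15U → rack 3 (remaining 5U)
1U → rack 3 (remaining 4U)
2U → rack 3 (remaining 2U)
4U → rack 4 (remaining 16U)
15U → rack 4 (remaining 1U)
14U → rack 5 (remaining 6U)
2U → rack 5 (remaining 4U)
Final racks: [3,6,4,4,2] [12,1,4] [15,1,2] [4,15] [14,2].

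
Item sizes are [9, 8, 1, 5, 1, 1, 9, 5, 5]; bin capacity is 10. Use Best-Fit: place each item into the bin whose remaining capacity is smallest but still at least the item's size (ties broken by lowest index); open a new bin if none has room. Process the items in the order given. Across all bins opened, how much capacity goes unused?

bin 1: place 9, 1 left
bin 2: place 8, 2 left
bin 1: place 1, 0 left
bin 3: place 5, 5 left
bin 2: place 1, 1 left
bin 2: place 1, 0 left
bin 4: place 9, 1 left
bin 3: place 5, 0 left
bin 5: place 5, 5 left
5 bins × 10 = 50; used 44; unused 6.

6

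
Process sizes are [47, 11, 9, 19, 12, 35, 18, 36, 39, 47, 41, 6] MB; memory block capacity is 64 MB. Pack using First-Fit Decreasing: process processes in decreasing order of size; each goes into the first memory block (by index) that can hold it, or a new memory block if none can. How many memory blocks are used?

Sorted descending: 47, 47, 41, 39, 36, 35, 19, 18, 12, 11, 9, 6.
47 MB → memory block 1 (remaining 17 MB)
47 MB → memory block 2 (remaining 17 MB)
41 MB → memory block 3 (remaining 23 MB)
39 MB → memory block 4 (remaining 25 MB)
36 MB → memory block 5 (remaining 28 MB)
35 MB → memory block 6 (remaining 29 MB)
19 MB → memory block 3 (remaining 4 MB)
18 MB → memory block 4 (remaining 7 MB)
12 MB → memory block 1 (remaining 5 MB)
11 MB → memory block 2 (remaining 6 MB)
9 MB → memory block 5 (remaining 19 MB)
6 MB → memory block 2 (remaining 0 MB)
Final memory blocks: [47,12] [47,11,6] [41,19] [39,18] [36,9] [35].

6 memory blocks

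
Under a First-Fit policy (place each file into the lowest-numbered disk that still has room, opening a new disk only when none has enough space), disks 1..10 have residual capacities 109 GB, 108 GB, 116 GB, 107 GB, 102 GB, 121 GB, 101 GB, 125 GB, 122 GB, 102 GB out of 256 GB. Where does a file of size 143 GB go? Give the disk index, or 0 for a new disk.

No disk has ≥ 143 GB free, so a new disk is opened.

0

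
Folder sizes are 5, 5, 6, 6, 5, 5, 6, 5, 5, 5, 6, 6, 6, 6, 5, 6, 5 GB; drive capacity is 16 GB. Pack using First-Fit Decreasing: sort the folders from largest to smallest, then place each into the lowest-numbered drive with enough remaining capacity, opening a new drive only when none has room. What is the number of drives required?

7 drives

Sorted descending: 6, 6, 6, 6, 6, 6, 6, 6, 5, 5, 5, 5, 5, 5, 5, 5, 5.
6 GB → drive 1 (remaining 10 GB)
6 GB → drive 1 (remaining 4 GB)
6 GB → drive 2 (remaining 10 GB)
6 GB → drive 2 (remaining 4 GB)
6 GB → drive 3 (remaining 10 GB)
6 GB → drive 3 (remaining 4 GB)
6 GB → drive 4 (remaining 10 GB)
6 GB → drive 4 (remaining 4 GB)
5 GB → drive 5 (remaining 11 GB)
5 GB → drive 5 (remaining 6 GB)
5 GB → drive 5 (remaining 1 GB)
5 GB → drive 6 (remaining 11 GB)
5 GB → drive 6 (remaining 6 GB)
5 GB → drive 6 (remaining 1 GB)
5 GB → drive 7 (remaining 11 GB)
5 GB → drive 7 (remaining 6 GB)
5 GB → drive 7 (remaining 1 GB)
Final drives: [6,6] [6,6] [6,6] [6,6] [5,5,5] [5,5,5] [5,5,5].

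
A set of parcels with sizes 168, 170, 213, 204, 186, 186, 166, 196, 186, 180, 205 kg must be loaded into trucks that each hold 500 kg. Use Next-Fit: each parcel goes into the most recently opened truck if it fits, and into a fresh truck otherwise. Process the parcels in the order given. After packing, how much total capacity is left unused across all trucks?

168 kg → truck 1 (remaining 332 kg)
170 kg → truck 1 (remaining 162 kg)
213 kg → truck 2 (remaining 287 kg)
204 kg → truck 2 (remaining 83 kg)
186 kg → truck 3 (remaining 314 kg)
186 kg → truck 3 (remaining 128 kg)
166 kg → truck 4 (remaining 334 kg)
196 kg → truck 4 (remaining 138 kg)
186 kg → truck 5 (remaining 314 kg)
180 kg → truck 5 (remaining 134 kg)
205 kg → truck 6 (remaining 295 kg)
6 trucks × 500 kg = 3000 kg; used 2060 kg; unused 940 kg.

940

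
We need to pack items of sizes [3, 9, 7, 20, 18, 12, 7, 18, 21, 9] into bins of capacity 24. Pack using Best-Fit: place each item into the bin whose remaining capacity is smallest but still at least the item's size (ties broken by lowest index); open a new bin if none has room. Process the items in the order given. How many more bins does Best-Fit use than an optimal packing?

Best-Fit: [3,9,7] [20] [18] [12,7] [18] [21] [9] → 7 bins.
Total size 124; any packing needs at least ⌈124/24⌉ = 6 bins.
An optimal packing achieves that bound: [21,3] [20] [18] [18] [12,9] [9,7,7] → 6 bins.
Excess: 7 − 6 = 1.

1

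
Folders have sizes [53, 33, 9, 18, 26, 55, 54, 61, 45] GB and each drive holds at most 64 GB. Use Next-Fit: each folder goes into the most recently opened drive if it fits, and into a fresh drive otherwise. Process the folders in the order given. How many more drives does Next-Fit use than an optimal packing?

1

Next-Fit: [53] [33,9,18] [26] [55] [54] [61] [45] → 7 drives.
Total size 354 GB; any packing needs at least ⌈354/64⌉ = 6 drives.
An optimal packing achieves that bound: [61] [55,9] [54] [53] [45,18] [33,26] → 6 drives.
Excess: 7 − 6 = 1.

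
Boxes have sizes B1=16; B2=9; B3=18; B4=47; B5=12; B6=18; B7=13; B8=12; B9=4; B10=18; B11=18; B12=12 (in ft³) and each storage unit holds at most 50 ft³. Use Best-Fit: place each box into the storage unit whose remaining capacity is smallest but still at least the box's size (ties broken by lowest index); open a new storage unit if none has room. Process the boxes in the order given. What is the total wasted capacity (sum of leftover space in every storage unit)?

Put B1 (16 ft³) in storage unit 1; 34 ft³ remain.
Put B2 (9 ft³) in storage unit 1; 25 ft³ remain.
Put B3 (18 ft³) in storage unit 1; 7 ft³ remain.
Put B4 (47 ft³) in storage unit 2; 3 ft³ remain.
Put B5 (12 ft³) in storage unit 3; 38 ft³ remain.
Put B6 (18 ft³) in storage unit 3; 20 ft³ remain.
Put B7 (13 ft³) in storage unit 3; 7 ft³ remain.
Put B8 (12 ft³) in storage unit 4; 38 ft³ remain.
Put B9 (4 ft³) in storage unit 1; 3 ft³ remain.
Put B10 (18 ft³) in storage unit 4; 20 ft³ remain.
Put B11 (18 ft³) in storage unit 4; 2 ft³ remain.
Put B12 (12 ft³) in storage unit 5; 38 ft³ remain.
5 storage units × 50 ft³ = 250 ft³; used 197 ft³; unused 53 ft³.

53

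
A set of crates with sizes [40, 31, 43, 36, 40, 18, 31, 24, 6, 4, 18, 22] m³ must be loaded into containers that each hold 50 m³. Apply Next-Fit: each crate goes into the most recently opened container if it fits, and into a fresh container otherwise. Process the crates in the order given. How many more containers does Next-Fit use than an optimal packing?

Next-Fit: [40] [31] [43] [36] [40] [18,31] [24,6,4] [18,22] → 8 containers.
Total size 313 m³; any packing needs at least ⌈313/50⌉ = 7 containers.
An optimal packing achieves that bound: [43,6] [40,4] [40] [36] [31,18] [31,18] [24,22] → 7 containers.
Excess: 8 − 7 = 1.

1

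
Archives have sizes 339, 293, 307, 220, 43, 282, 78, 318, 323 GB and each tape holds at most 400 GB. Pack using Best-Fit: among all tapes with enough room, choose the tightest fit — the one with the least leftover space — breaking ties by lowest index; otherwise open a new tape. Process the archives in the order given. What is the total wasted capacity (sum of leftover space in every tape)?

597

Put 339 GB in tape 1; 61 GB remain.
Put 293 GB in tape 2; 107 GB remain.
Put 307 GB in tape 3; 93 GB remain.
Put 220 GB in tape 4; 180 GB remain.
Put 43 GB in tape 1; 18 GB remain.
Put 282 GB in tape 5; 118 GB remain.
Put 78 GB in tape 3; 15 GB remain.
Put 318 GB in tape 6; 82 GB remain.
Put 323 GB in tape 7; 77 GB remain.
7 tapes × 400 GB = 2800 GB; used 2203 GB; unused 597 GB.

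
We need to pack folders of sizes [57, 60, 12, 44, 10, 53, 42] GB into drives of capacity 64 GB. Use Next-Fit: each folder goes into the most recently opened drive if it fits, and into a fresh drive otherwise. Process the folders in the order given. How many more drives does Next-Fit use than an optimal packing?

Next-Fit: [57] [60] [12,44] [10,53] [42] → 5 drives.
Total size 278 GB; any packing needs at least ⌈278/64⌉ = 5 drives.
So 5 is already optimal.

0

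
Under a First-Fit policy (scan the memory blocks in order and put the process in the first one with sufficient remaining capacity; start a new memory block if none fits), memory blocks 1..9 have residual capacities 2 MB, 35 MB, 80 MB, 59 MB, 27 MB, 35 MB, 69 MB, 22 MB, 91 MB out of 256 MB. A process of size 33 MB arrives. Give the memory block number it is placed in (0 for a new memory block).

Memory blocks with room: memory block 2 (35 MB), memory block 3 (80 MB), memory block 4 (59 MB), memory block 6 (35 MB), memory block 7 (69 MB), memory block 9 (91 MB).
The first with room is memory block 2.

2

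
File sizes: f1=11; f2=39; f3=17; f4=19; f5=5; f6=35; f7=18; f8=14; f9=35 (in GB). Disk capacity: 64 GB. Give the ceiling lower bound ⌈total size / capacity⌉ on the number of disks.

4 disks

Total size = 11 + 39 + 17 + 19 + 5 + 35 + 18 + 14 + 35 = 193 GB.
⌈193 / 64⌉ = 4.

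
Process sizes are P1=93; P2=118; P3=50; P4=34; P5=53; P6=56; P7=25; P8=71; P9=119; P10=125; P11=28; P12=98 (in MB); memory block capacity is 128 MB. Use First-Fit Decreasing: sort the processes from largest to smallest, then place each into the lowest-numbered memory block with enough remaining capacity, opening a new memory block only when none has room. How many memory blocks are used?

7

Sorted descending: 125, 119, 118, 98, 93, 71, 56, 53, 50, 34, 28, 25.
125 MB → memory block 1 (remaining 3 MB)
119 MB → memory block 2 (remaining 9 MB)
118 MB → memory block 3 (remaining 10 MB)
98 MB → memory block 4 (remaining 30 MB)
93 MB → memory block 5 (remaining 35 MB)
71 MB → memory block 6 (remaining 57 MB)
56 MB → memory block 6 (remaining 1 MB)
53 MB → memory block 7 (remaining 75 MB)
50 MB → memory block 7 (remaining 25 MB)
34 MB → memory block 5 (remaining 1 MB)
28 MB → memory block 4 (remaining 2 MB)
25 MB → memory block 7 (remaining 0 MB)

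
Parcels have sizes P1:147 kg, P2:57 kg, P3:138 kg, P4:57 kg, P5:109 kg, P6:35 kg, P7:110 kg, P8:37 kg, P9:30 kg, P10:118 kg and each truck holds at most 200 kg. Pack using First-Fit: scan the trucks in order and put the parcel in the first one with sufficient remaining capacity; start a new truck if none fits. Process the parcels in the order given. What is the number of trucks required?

5 trucks

P1 (147 kg) → truck 1 (remaining 53 kg)
P2 (57 kg) → truck 2 (remaining 143 kg)
P3 (138 kg) → truck 2 (remaining 5 kg)
P4 (57 kg) → truck 3 (remaining 143 kg)
P5 (109 kg) → truck 3 (remaining 34 kg)
P6 (35 kg) → truck 1 (remaining 18 kg)
P7 (110 kg) → truck 4 (remaining 90 kg)
P8 (37 kg) → truck 4 (remaining 53 kg)
P9 (30 kg) → truck 3 (remaining 4 kg)
P10 (118 kg) → truck 5 (remaining 82 kg)
Final trucks: [147,35] [57,138] [57,109,30] [110,37] [118].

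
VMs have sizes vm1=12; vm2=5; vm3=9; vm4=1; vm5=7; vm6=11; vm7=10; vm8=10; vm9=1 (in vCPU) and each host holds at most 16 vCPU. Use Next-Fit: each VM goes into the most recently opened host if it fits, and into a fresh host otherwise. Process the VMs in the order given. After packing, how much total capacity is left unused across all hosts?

Put vm1 (12 vCPU) in host 1; 4 vCPU remain.
Put vm2 (5 vCPU) in host 2; 11 vCPU remain.
Put vm3 (9 vCPU) in host 2; 2 vCPU remain.
Put vm4 (1 vCPU) in host 2; 1 vCPU remain.
Put vm5 (7 vCPU) in host 3; 9 vCPU remain.
Put vm6 (11 vCPU) in host 4; 5 vCPU remain.
Put vm7 (10 vCPU) in host 5; 6 vCPU remain.
Put vm8 (10 vCPU) in host 6; 6 vCPU remain.
Put vm9 (1 vCPU) in host 6; 5 vCPU remain.
6 hosts × 16 vCPU = 96 vCPU; used 66 vCPU; unused 30 vCPU.

30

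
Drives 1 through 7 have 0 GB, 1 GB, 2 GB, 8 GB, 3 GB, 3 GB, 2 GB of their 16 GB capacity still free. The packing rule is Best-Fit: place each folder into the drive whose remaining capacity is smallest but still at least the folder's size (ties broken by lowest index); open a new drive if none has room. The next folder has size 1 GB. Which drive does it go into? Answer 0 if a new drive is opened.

2

Drives with room: drive 2 (1 GB), drive 3 (2 GB), drive 4 (8 GB), drive 5 (3 GB), drive 6 (3 GB), drive 7 (2 GB).
Tightest fit is drive 2 with 1 GB free.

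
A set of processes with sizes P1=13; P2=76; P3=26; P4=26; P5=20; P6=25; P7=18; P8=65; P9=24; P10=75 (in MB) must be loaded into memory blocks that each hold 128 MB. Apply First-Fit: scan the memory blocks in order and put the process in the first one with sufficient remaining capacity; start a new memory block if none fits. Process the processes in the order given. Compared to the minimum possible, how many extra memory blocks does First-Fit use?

1

First-Fit: [13,76,26] [26,20,25,18,24] [65] [75] → 4 memory blocks.
Total size 368 MB; any packing needs at least ⌈368/128⌉ = 3 memory blocks.
An optimal packing achieves that bound: [76,26,26] [75,25,24] [65,20,18,13] → 3 memory blocks.
Excess: 4 − 3 = 1.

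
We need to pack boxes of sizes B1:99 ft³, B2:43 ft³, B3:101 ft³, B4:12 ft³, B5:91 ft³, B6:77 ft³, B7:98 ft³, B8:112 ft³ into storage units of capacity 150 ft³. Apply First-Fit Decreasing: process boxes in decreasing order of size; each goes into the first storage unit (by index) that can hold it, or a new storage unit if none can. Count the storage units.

Sorted descending: 112, 101, 99, 98, 91, 77, 43, 12.
112 ft³ → storage unit 1 (remaining 38 ft³)
101 ft³ → storage unit 2 (remaining 49 ft³)
99 ft³ → storage unit 3 (remaining 51 ft³)
98 ft³ → storage unit 4 (remaining 52 ft³)
91 ft³ → storage unit 5 (remaining 59 ft³)
77 ft³ → storage unit 6 (remaining 73 ft³)
43 ft³ → storage unit 2 (remaining 6 ft³)
12 ft³ → storage unit 1 (remaining 26 ft³)

6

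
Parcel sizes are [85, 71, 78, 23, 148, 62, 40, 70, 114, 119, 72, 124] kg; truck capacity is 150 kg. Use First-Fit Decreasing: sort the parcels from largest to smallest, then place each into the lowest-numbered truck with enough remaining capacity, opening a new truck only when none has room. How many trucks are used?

Sorted descending: 148, 124, 119, 114, 85, 78, 72, 71, 70, 62, 40, 23.
Put 148 kg in truck 1; 2 kg remain.
Put 124 kg in truck 2; 26 kg remain.
Put 119 kg in truck 3; 31 kg remain.
Put 114 kg in truck 4; 36 kg remain.
Put 85 kg in truck 5; 65 kg remain.
Put 78 kg in truck 6; 72 kg remain.
Put 72 kg in truck 6; 0 kg remain.
Put 71 kg in truck 7; 79 kg remain.
Put 70 kg in truck 7; 9 kg remain.
Put 62 kg in truck 5; 3 kg remain.
Put 40 kg in truck 8; 110 kg remain.
Put 23 kg in truck 2; 3 kg remain.

8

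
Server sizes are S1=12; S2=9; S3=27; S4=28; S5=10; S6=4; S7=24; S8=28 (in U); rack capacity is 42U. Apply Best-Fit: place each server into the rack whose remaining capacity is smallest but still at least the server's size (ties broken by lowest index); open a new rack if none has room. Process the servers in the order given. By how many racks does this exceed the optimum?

1

Best-Fit: [12,9] [27] [28,10,4] [24] [28] → 5 racks.
Total size 142U; any packing needs at least ⌈142/42⌉ = 4 racks.
An optimal packing achieves that bound: [28,12] [28,10,4] [27,9] [24] → 4 racks.
Excess: 5 − 4 = 1.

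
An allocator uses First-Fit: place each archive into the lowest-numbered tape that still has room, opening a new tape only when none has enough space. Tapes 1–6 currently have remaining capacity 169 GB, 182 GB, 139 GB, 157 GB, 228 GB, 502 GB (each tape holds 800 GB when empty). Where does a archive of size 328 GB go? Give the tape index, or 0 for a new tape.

Tapes with room: tape 6 (502 GB).
The first with room is tape 6.

6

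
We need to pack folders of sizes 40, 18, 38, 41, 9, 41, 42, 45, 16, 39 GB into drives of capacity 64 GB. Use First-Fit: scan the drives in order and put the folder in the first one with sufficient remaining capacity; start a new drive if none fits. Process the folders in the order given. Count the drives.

7 drives

drive 1: place 40 GB, 24 GB left
drive 1: place 18 GB, 6 GB left
drive 2: place 38 GB, 26 GB left
drive 3: place 41 GB, 23 GB left
drive 2: place 9 GB, 17 GB left
drive 4: place 41 GB, 23 GB left
drive 5: place 42 GB, 22 GB left
drive 6: place 45 GB, 19 GB left
drive 2: place 16 GB, 1 GB left
drive 7: place 39 GB, 25 GB left
Final drives: [40,18] [38,9,16] [41] [41] [42] [45] [39].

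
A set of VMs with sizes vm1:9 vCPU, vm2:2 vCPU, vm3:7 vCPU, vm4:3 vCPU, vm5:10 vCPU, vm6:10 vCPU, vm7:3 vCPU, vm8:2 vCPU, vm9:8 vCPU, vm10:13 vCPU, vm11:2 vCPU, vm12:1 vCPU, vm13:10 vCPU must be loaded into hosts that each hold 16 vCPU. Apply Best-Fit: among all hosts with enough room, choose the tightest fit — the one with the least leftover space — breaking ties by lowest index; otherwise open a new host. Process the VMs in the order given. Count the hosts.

host 1: place vm1 (9 vCPU), 7 vCPU left
host 1: place vm2 (2 vCPU), 5 vCPU left
host 2: place vm3 (7 vCPU), 9 vCPU left
host 1: place vm4 (3 vCPU), 2 vCPU left
host 3: place vm5 (10 vCPU), 6 vCPU left
host 4: place vm6 (10 vCPU), 6 vCPU left
host 3: place vm7 (3 vCPU), 3 vCPU left
host 1: place vm8 (2 vCPU), 0 vCPU left
host 2: place vm9 (8 vCPU), 1 vCPU left
host 5: place vm10 (13 vCPU), 3 vCPU left
host 3: place vm11 (2 vCPU), 1 vCPU left
host 2: place vm12 (1 vCPU), 0 vCPU left
host 6: place vm13 (10 vCPU), 6 vCPU left

6 hosts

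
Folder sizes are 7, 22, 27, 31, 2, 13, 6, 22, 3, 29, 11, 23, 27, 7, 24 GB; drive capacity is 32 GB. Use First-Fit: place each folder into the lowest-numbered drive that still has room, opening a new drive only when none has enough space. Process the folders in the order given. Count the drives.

9

drive 1: place 7 GB, 25 GB left
drive 1: place 22 GB, 3 GB left
drive 2: place 27 GB, 5 GB left
drive 3: place 31 GB, 1 GB left
drive 1: place 2 GB, 1 GB left
drive 4: place 13 GB, 19 GB left
drive 4: place 6 GB, 13 GB left
drive 5: place 22 GB, 10 GB left
drive 2: place 3 GB, 2 GB left
drive 6: place 29 GB, 3 GB left
drive 4: place 11 GB, 2 GB left
drive 7: place 23 GB, 9 GB left
drive 8: place 27 GB, 5 GB left
drive 5: place 7 GB, 3 GB left
drive 9: place 24 GB, 8 GB left
Final drives: [7,22,2] [27,3] [31] [13,6,11] [22,7] [29] [23] [27] [24].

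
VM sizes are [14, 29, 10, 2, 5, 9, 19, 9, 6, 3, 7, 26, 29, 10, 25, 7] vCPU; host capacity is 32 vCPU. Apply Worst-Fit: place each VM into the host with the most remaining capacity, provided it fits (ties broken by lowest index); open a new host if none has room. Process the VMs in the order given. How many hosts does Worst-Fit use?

8

host 1: place 14 vCPU, 18 vCPU left
host 2: place 29 vCPU, 3 vCPU left
host 1: place 10 vCPU, 8 vCPU left
host 1: place 2 vCPU, 6 vCPU left
host 1: place 5 vCPU, 1 vCPU left
host 3: place 9 vCPU, 23 vCPU left
host 3: place 19 vCPU, 4 vCPU left
host 4: place 9 vCPU, 23 vCPU left
host 4: place 6 vCPU, 17 vCPU left
host 4: place 3 vCPU, 14 vCPU left
host 4: place 7 vCPU, 7 vCPU left
host 5: place 26 vCPU, 6 vCPU left
host 6: place 29 vCPU, 3 vCPU left
host 7: place 10 vCPU, 22 vCPU left
host 8: place 25 vCPU, 7 vCPU left
host 7: place 7 vCPU, 15 vCPU left
Final hosts: [14,10,2,5] [29] [9,19] [9,6,3,7] [26] [29] [10,7] [25].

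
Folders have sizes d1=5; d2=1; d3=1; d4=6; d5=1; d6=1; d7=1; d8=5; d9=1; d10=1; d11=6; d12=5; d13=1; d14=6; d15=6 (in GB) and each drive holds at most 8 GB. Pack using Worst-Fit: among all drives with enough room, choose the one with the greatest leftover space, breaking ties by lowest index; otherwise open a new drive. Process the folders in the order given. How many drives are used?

7

Put d1 (5 GB) in drive 1; 3 GB remain.
Put d2 (1 GB) in drive 1; 2 GB remain.
Put d3 (1 GB) in drive 1; 1 GB remain.
Put d4 (6 GB) in drive 2; 2 GB remain.
Put d5 (1 GB) in drive 2; 1 GB remain.
Put d6 (1 GB) in drive 1; 0 GB remain.
Put d7 (1 GB) in drive 2; 0 GB remain.
Put d8 (5 GB) in drive 3; 3 GB remain.
Put d9 (1 GB) in drive 3; 2 GB remain.
Put d10 (1 GB) in drive 3; 1 GB remain.
Put d11 (6 GB) in drive 4; 2 GB remain.
Put d12 (5 GB) in drive 5; 3 GB remain.
Put d13 (1 GB) in drive 5; 2 GB remain.
Put d14 (6 GB) in drive 6; 2 GB remain.
Put d15 (6 GB) in drive 7; 2 GB remain.
Final drives: [5,1,1,1] [6,1,1] [5,1,1] [6] [5,1] [6] [6].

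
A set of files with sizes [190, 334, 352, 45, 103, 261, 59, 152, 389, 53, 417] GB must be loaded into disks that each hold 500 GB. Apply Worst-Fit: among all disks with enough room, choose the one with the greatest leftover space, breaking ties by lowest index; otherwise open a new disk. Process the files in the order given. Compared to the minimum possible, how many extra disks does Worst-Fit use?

Worst-Fit: [190,45,103] [334,53] [352] [261,59,152] [389] [417] → 6 disks.
Total size 2355 GB; any packing needs at least ⌈2355/500⌉ = 5 disks.
An optimal packing achieves that bound: [417,59] [389,103] [352,53,45] [334,152] [261,190] → 5 disks.
Excess: 6 − 5 = 1.

1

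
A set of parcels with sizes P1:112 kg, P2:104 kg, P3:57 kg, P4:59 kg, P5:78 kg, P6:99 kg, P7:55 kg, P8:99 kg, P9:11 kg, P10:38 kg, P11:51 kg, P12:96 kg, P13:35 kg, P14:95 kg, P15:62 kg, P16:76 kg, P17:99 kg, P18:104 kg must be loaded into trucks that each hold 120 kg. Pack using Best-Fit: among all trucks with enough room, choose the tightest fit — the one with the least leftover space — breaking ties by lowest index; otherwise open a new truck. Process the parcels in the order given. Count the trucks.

13 trucks

P1 (112 kg) → truck 1 (remaining 8 kg)
P2 (104 kg) → truck 2 (remaining 16 kg)
P3 (57 kg) → truck 3 (remaining 63 kg)
P4 (59 kg) → truck 3 (remaining 4 kg)
P5 (78 kg) → truck 4 (remaining 42 kg)
P6 (99 kg) → truck 5 (remaining 21 kg)
P7 (55 kg) → truck 6 (remaining 65 kg)
P8 (99 kg) → truck 7 (remaining 21 kg)
P9 (11 kg) → truck 2 (remaining 5 kg)
P10 (38 kg) → truck 4 (remaining 4 kg)
P11 (51 kg) → truck 6 (remaining 14 kg)
P12 (96 kg) → truck 8 (remaining 24 kg)
P13 (35 kg) → truck 9 (remaining 85 kg)
P14 (95 kg) → truck 10 (remaining 25 kg)
P15 (62 kg) → truck 9 (remaining 23 kg)
P16 (76 kg) → truck 11 (remaining 44 kg)
P17 (99 kg) → truck 12 (remaining 21 kg)
P18 (104 kg) → truck 13 (remaining 16 kg)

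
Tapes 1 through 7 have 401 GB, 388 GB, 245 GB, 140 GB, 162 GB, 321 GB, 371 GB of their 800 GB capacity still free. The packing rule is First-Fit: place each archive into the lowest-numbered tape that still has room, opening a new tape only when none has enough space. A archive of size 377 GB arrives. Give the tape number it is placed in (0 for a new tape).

1

Tapes with room: tape 1 (401 GB), tape 2 (388 GB).
The first with room is tape 1.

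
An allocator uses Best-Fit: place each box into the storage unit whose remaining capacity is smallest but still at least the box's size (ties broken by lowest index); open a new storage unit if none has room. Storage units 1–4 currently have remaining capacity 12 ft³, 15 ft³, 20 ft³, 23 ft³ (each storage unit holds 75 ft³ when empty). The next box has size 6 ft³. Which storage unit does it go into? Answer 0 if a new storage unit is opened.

1

Storage units with room: storage unit 1 (12 ft³), storage unit 2 (15 ft³), storage unit 3 (20 ft³), storage unit 4 (23 ft³).
Tightest fit is storage unit 1 with 12 ft³ free.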